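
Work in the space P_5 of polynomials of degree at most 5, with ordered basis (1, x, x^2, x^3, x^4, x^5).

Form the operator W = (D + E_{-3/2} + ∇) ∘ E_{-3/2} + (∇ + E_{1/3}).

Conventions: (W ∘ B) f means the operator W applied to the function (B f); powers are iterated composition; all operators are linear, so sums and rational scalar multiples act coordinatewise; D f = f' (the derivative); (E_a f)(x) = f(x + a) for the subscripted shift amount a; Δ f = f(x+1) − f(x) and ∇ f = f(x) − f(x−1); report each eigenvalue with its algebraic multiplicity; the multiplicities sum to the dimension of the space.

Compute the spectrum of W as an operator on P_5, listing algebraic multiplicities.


λ = 2 (multiplicity 6)

image of 1: 2
image of x: 2x + 1/3
image of x^2: 2x^2 + (2/3)x + 10/9
image of x^3: 2x^3 + x^2 + (10/3)x - 188/27
image of x^4: 2x^4 + (4/3)x^3 + (20/3)x^2 - (752/27)x + 5267/162
image of x^5: 2x^5 + (5/3)x^4 + (100/9)x^3 - (1880/27)x^2 + (26335/162)x - 246151/1944
the matrix is upper triangular; its diagonal is (2, 2, 2, 2, 2, 2)
for a triangular matrix the eigenvalues are the diagonal entries, with algebraic multiplicity their repetition count


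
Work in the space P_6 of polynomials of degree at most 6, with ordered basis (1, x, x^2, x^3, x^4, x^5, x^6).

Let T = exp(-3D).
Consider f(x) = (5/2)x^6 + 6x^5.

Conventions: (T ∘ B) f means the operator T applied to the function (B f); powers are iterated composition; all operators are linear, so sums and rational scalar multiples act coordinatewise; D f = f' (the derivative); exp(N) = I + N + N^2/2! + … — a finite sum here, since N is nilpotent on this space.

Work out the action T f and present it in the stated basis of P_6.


order-1 term: -45x^5 - 90x^4
order-2 term: (675/2)x^4 + 540x^3
order-3 term: -1350x^3 - 1620x^2
order-4 term: (6075/2)x^2 + 2430x
order-5 term: -3645x - 1458
order-6 term: 3645/2
the series for exp(-3D) f terminates at order 6
exp(-3D) f = (5/2)x^6 - 39x^5 + (495/2)x^4 - 810x^3 + (2835/2)x^2 - 1215x + 729/2

the image equals g(x) = (5/2)x^6 - 39x^5 + (495/2)x^4 - 810x^3 + (2835/2)x^2 - 1215x + 729/2


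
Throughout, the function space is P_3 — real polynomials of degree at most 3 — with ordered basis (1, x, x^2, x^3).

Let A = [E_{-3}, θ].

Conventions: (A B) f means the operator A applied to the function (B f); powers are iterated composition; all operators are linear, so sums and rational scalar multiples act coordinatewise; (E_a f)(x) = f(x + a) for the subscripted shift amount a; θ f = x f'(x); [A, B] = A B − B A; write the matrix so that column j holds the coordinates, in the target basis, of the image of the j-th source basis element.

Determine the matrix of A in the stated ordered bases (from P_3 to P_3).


the matrix is [[0, -3, 18, -81]; [0, 0, -6, 54]; [0, 0, 0, -9]; [0, 0, 0, 0]] (rows listed top to bottom)

image of 1: 0
image of x: -3
image of x^2: -6x + 18
image of x^3: -9x^2 + 54x - 81
each image's coordinates form column j of the matrix


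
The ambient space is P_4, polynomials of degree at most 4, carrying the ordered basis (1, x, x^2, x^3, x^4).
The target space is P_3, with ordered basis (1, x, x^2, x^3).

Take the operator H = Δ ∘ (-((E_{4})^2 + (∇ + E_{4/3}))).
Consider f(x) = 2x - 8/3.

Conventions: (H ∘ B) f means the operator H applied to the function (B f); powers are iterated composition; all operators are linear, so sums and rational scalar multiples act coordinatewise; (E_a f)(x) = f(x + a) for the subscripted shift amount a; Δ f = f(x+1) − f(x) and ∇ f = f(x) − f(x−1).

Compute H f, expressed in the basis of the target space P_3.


the image equals g(x) = -4

E_{4} f = 2x + 16/3
E_{4} E_{4} f = 2x + 40/3
∇ f = 2
E_{4/3} f = 2x
(∇ + E_{4/3}) f = 2x + 2
((E_{4})^2 + (∇ + E_{4/3})) f = 4x + 46/3
(-((E_{4})^2 + (∇ + E_{4/3}))) f = -4x - 46/3
Δ (-((E_{4})^2 + (∇ + E_{4/3}))) f = -4


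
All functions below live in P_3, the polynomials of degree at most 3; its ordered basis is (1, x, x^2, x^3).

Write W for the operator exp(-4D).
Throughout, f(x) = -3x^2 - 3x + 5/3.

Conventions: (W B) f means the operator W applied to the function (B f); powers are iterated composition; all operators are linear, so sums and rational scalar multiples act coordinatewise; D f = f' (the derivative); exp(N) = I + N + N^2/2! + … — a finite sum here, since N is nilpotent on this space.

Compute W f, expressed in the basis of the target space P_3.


the result is g(x) = -3x^2 + 21x - 103/3

order-1 term: 24x + 12
order-2 term: -48
the series for exp(-4D) f terminates at order 2
exp(-4D) f = -3x^2 + 21x - 103/3


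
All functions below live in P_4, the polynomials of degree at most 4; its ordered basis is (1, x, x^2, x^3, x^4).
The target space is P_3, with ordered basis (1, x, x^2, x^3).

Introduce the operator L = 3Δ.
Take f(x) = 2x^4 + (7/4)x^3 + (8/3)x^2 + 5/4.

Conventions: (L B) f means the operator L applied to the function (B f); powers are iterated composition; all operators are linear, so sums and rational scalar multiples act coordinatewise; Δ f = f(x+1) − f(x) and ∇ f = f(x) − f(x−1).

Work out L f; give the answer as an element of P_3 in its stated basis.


g(x) = 24x^3 + (207/4)x^2 + (223/4)x + 77/4

Δ f = 8x^3 + (69/4)x^2 + (223/12)x + 77/12
(3Δ) f = 24x^3 + (207/4)x^2 + (223/4)x + 77/4


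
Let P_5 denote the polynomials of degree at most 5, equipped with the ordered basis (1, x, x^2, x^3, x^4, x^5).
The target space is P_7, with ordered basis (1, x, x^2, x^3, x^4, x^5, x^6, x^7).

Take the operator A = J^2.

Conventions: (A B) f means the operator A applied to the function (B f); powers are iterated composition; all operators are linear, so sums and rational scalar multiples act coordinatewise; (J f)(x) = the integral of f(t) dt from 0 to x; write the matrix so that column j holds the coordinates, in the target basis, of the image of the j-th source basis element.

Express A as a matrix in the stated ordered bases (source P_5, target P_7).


image of 1: (1/2)x^2
image of x: (1/6)x^3
image of x^2: (1/12)x^4
image of x^3: (1/20)x^5
image of x^4: (1/30)x^6
image of x^5: (1/42)x^7
each image's coordinates form column j of the matrix

the matrix is [[0, 0, 0, 0, 0, 0]; [0, 0, 0, 0, 0, 0]; [1/2, 0, 0, 0, 0, 0]; [0, 1/6, 0, 0, 0, 0]; [0, 0, 1/12, 0, 0, 0]; [0, 0, 0, 1/20, 0, 0]; [0, 0, 0, 0, 1/30, 0]; [0, 0, 0, 0, 0, 1/42]] (rows listed top to bottom)


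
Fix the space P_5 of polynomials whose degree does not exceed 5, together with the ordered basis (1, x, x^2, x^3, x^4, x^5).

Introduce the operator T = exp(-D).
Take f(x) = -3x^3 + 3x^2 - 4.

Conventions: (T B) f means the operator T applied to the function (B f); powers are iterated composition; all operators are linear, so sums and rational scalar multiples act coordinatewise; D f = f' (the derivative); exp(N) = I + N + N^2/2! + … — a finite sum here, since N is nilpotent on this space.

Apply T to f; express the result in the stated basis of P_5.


order-1 term: 9x^2 - 6x
order-2 term: -9x + 3
order-3 term: 3
the series for exp(-D) f terminates at order 3
exp(-D) f = -3x^3 + 12x^2 - 15x + 2

the result is g(x) = -3x^3 + 12x^2 - 15x + 2


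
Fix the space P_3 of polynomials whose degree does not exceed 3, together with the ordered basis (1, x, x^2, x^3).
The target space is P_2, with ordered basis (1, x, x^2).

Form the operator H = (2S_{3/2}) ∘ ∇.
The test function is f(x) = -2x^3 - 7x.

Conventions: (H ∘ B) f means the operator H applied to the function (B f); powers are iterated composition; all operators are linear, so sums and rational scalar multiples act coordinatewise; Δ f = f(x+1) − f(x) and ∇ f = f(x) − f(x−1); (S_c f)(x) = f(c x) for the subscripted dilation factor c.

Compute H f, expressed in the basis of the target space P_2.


∇ f = -6x^2 + 6x - 9
S_{3/2} ∇ f = -(27/2)x^2 + 9x - 9
(2S_{3/2}) ∇ f = -27x^2 + 18x - 18

the image equals g(x) = -27x^2 + 18x - 18


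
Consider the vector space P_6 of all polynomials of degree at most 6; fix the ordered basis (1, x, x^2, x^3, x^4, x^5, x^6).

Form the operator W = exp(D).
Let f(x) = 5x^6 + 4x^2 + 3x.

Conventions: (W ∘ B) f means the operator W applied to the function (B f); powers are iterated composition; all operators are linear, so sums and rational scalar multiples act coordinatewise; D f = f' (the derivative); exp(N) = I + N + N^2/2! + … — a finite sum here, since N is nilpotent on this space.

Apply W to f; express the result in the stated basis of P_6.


the image equals g(x) = 5x^6 + 30x^5 + 75x^4 + 100x^3 + 79x^2 + 41x + 12

order-1 term: 30x^5 + 8x + 3
order-2 term: 75x^4 + 4
order-3 term: 100x^3
order-4 term: 75x^2
order-5 term: 30x
order-6 term: 5
the series for exp(D) f terminates at order 6
exp(D) f = 5x^6 + 30x^5 + 75x^4 + 100x^3 + 79x^2 + 41x + 12


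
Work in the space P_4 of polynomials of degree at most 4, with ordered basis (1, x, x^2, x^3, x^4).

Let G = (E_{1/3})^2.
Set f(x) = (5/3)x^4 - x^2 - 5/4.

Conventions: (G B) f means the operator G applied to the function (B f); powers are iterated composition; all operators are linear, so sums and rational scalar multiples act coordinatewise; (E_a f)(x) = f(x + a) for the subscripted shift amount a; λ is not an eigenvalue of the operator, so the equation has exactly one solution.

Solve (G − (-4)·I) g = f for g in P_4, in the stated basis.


the image equals g(x) = (1/3)x^4 - (8/45)x^3 - (23/75)x^2 + (508/10125)x - 46993/202500

write g with unknown coordinates in the stated basis and equate coefficients in (G − (-4)·I) g = f
solving from the highest basis element down gives g = (1/3)x^4 - (8/45)x^3 - (23/75)x^2 + (508/10125)x - 46993/202500
check: G g = (1/3)x^4 + (32/45)x^3 + (17/75)x^2 - (2032/10125)x - 65153/202500
so G g − (-4)·g = (5/3)x^4 - x^2 - 5/4 = f ✓


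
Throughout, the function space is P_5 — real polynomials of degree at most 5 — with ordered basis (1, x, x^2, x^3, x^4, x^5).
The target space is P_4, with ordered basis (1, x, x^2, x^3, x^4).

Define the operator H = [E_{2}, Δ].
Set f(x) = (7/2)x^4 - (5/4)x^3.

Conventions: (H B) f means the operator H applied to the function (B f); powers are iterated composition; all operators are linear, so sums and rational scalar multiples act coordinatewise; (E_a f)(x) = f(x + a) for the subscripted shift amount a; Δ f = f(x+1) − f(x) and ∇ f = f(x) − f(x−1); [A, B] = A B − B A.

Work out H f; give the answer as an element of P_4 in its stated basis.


Δ f = 14x^3 + (69/4)x^2 + (41/4)x + 9/4
E_{2} Δ f = 14x^3 + (405/4)x^2 + (989/4)x + 815/4
E_{2} f = (7/2)x^4 + (107/4)x^3 + (153/2)x^2 + 97x + 46
Δ E_{2} f = 14x^3 + (405/4)x^2 + (989/4)x + 815/4
[E_{2}, Δ] f = 0

the image equals g(x) = 0


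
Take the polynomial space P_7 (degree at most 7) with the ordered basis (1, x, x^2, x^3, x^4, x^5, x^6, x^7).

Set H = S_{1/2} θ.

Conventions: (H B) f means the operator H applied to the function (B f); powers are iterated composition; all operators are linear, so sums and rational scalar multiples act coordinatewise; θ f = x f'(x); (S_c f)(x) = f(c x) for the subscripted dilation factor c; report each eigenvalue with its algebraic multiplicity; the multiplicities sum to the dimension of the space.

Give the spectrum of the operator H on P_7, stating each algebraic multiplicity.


image of 1: 0
image of x: (1/2)x
image of x^2: (1/2)x^2
image of x^3: (3/8)x^3
image of x^4: (1/4)x^4
image of x^5: (5/32)x^5
image of x^6: (3/32)x^6
image of x^7: (7/128)x^7
the matrix is upper triangular; its diagonal is (0, 1/2, 1/2, 3/8, 1/4, 5/32, 3/32, 7/128)
for a triangular matrix the eigenvalues are the diagonal entries, with algebraic multiplicity their repetition count

λ = 0 (multiplicity 1), λ = 7/128 (multiplicity 1), λ = 3/32 (multiplicity 1), λ = 5/32 (multiplicity 1), λ = 1/4 (multiplicity 1), λ = 3/8 (multiplicity 1), λ = 1/2 (multiplicity 2)


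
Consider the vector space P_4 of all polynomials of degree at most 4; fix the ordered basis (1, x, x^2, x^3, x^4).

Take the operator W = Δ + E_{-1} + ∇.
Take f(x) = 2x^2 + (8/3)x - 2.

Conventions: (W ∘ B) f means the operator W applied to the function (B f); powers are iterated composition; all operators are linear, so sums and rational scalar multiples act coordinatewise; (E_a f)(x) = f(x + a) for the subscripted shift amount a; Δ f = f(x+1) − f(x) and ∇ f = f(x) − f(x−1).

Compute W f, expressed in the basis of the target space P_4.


Δ f = 4x + 14/3
E_{-1} f = 2x^2 - (4/3)x - 8/3
∇ f = 4x + 2/3
(Δ + E_{-1} + ∇) f = 2x^2 + (20/3)x + 8/3

the result is g(x) = 2x^2 + (20/3)x + 8/3


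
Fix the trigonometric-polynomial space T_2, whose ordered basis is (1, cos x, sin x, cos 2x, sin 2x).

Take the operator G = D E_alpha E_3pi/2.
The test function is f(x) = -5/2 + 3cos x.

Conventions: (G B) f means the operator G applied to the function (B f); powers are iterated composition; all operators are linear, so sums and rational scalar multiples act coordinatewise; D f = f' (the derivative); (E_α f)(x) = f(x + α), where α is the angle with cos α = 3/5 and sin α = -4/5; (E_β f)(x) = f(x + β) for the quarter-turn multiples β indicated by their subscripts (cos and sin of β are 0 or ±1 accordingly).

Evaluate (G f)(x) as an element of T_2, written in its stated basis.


E_3pi/2 f = -5/2 + 3sin x
E_alpha E_3pi/2 f = -5/2 - (12/5)cos x + (9/5)sin x
D E_alpha E_3pi/2 f = (9/5)cos x + (12/5)sin x

the result is g(x) = (9/5)cos x + (12/5)sin x


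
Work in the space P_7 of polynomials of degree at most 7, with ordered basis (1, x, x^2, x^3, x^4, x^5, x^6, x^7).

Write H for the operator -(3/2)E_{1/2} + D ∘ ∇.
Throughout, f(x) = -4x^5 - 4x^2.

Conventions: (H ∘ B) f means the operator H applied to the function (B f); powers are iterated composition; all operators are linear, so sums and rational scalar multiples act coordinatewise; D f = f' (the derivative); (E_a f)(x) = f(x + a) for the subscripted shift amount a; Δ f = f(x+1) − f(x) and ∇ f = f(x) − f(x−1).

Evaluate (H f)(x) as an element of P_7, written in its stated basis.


E_{1/2} f = -4x^5 - 10x^4 - 10x^3 - 9x^2 - (21/4)x - 9/8
(-(3/2)E_{1/2}) f = 6x^5 + 15x^4 + 15x^3 + (27/2)x^2 + (63/8)x + 27/16
∇ f = -20x^4 + 40x^3 - 40x^2 + 12x
D ∇ f = -80x^3 + 120x^2 - 80x + 12
(-(3/2)E_{1/2} + D ∘ ∇) f = 6x^5 + 15x^4 - 65x^3 + (267/2)x^2 - (577/8)x + 219/16

the image equals g(x) = 6x^5 + 15x^4 - 65x^3 + (267/2)x^2 - (577/8)x + 219/16


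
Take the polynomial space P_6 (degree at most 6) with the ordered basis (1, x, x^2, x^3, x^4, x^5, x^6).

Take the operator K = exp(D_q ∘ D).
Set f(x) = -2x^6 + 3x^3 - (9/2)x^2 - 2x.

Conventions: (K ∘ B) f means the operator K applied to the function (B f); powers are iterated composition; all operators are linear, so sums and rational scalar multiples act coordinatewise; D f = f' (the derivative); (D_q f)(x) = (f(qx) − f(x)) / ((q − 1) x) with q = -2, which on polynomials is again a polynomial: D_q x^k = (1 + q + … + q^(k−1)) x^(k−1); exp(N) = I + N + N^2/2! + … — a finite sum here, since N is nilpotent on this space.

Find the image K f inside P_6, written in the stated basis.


order-1 term: -132x^4 - 9x - 9
order-2 term: -792x^2
order-3 term: -528
the series for exp(D_q ∘ D) f terminates at order 3
exp(D_q ∘ D) f = -2x^6 - 132x^4 + 3x^3 - (1593/2)x^2 - 11x - 537

the image equals g(x) = -2x^6 - 132x^4 + 3x^3 - (1593/2)x^2 - 11x - 537


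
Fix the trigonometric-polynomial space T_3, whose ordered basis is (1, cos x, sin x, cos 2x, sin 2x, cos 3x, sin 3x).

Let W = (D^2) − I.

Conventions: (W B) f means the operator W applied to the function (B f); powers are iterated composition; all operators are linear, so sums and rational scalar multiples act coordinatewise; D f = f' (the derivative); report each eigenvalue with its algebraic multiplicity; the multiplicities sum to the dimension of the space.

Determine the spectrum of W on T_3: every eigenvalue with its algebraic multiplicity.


image of 1: -1
image of cos x: -2cos x
image of sin x: -2sin x
image of cos 2x: -5cos 2x
image of sin 2x: -5sin 2x
image of cos 3x: -10cos 3x
image of sin 3x: -10sin 3x
the matrix is diagonal; its diagonal is (-1, -2, -2, -5, -5, -10, -10)
for a triangular matrix the eigenvalues are the diagonal entries, with algebraic multiplicity their repetition count

λ = -10 (multiplicity 2), λ = -5 (multiplicity 2), λ = -2 (multiplicity 2), λ = -1 (multiplicity 1)


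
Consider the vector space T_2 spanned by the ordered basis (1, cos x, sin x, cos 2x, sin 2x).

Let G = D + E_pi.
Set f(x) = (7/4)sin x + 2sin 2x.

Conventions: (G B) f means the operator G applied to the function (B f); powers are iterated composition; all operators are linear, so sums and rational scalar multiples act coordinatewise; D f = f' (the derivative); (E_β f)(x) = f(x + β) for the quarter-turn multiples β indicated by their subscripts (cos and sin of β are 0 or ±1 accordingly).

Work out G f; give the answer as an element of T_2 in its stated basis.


the result is g(x) = (7/4)cos x - (7/4)sin x + 4cos 2x + 2sin 2x

D f = (7/4)cos x + 4cos 2x
E_pi f = -(7/4)sin x + 2sin 2x
(D + E_pi) f = (7/4)cos x - (7/4)sin x + 4cos 2x + 2sin 2x


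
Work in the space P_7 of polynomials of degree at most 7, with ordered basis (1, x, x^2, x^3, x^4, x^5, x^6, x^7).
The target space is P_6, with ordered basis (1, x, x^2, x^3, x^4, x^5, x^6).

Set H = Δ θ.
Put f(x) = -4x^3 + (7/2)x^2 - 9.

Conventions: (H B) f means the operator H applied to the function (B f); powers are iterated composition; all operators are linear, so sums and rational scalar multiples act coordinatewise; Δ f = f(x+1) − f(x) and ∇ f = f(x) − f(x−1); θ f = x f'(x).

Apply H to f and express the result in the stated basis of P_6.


the result is g(x) = -36x^2 - 22x - 5

θ f = -12x^3 + 7x^2
Δ θ f = -36x^2 - 22x - 5


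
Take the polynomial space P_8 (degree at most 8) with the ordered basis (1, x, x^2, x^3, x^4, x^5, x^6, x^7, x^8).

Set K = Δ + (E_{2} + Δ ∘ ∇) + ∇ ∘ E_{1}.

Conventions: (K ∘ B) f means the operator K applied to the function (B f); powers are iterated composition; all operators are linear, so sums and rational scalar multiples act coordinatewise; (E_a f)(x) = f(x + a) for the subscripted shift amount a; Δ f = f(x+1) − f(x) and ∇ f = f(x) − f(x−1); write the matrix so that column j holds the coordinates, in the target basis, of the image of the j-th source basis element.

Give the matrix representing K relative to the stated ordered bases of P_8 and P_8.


the matrix is [[1, 4, 8, 10, 20, 34, 68, 130, 260]; [0, 1, 8, 24, 40, 100, 204, 476, 1040]; [0, 0, 1, 12, 48, 100, 300, 714, 1904]; [0, 0, 0, 1, 16, 80, 200, 700, 1904]; [0, 0, 0, 0, 1, 20, 120, 350, 1400]; [0, 0, 0, 0, 0, 1, 24, 168, 560]; [0, 0, 0, 0, 0, 0, 1, 28, 224]; [0, 0, 0, 0, 0, 0, 0, 1, 32]; [0, 0, 0, 0, 0, 0, 0, 0, 1]] (rows listed top to bottom)

image of 1: 1
image of x: x + 4
image of x^2: x^2 + 8x + 8
image of x^3: x^3 + 12x^2 + 24x + 10
image of x^4: x^4 + 16x^3 + 48x^2 + 40x + 20
image of x^5: x^5 + 20x^4 + 80x^3 + 100x^2 + 100x + 34
image of x^6: x^6 + 24x^5 + 120x^4 + 200x^3 + 300x^2 + 204x + 68
image of x^7: x^7 + 28x^6 + 168x^5 + 350x^4 + 700x^3 + 714x^2 + 476x + 130
image of x^8: x^8 + 32x^7 + 224x^6 + 560x^5 + 1400x^4 + 1904x^3 + 1904x^2 + 1040x + 260
each image's coordinates form column j of the matrix


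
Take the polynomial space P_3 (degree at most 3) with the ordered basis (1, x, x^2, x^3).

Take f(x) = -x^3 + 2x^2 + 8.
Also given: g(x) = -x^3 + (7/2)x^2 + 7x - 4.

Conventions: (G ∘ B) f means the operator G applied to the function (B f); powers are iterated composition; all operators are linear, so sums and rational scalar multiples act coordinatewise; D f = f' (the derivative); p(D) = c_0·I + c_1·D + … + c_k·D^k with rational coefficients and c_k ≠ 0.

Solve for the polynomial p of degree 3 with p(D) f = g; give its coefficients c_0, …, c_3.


c_0 = 1, c_1 = -1/2, c_2 = -3/2, c_3 = 1

D^0 f = -x^3 + 2x^2 + 8
D^1 f = -3x^2 + 4x
D^2 f = -6x + 4
D^3 f = -6
matching coefficients of g against c_0 f + c_1 Df + … from the top degree down determines the c_i
solution: c_0 = 1, c_1 = -1/2, c_2 = -3/2, c_3 = 1


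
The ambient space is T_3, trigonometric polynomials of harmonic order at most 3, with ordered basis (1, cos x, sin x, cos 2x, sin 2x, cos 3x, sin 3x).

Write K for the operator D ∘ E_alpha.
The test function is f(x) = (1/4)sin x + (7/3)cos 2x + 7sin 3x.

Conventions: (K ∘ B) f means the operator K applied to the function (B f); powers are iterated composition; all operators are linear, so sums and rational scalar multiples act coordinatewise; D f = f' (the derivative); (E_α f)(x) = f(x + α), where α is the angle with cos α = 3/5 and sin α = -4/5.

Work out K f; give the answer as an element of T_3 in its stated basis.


E_alpha f = -(1/5)cos x + (3/20)sin x - (49/75)cos 2x + (56/25)sin 2x - (308/125)cos 3x - (819/125)sin 3x
D E_alpha f = (3/20)cos x + (1/5)sin x + (112/25)cos 2x + (98/75)sin 2x - (2457/125)cos 3x + (924/125)sin 3x

the result is g(x) = (3/20)cos x + (1/5)sin x + (112/25)cos 2x + (98/75)sin 2x - (2457/125)cos 3x + (924/125)sin 3x


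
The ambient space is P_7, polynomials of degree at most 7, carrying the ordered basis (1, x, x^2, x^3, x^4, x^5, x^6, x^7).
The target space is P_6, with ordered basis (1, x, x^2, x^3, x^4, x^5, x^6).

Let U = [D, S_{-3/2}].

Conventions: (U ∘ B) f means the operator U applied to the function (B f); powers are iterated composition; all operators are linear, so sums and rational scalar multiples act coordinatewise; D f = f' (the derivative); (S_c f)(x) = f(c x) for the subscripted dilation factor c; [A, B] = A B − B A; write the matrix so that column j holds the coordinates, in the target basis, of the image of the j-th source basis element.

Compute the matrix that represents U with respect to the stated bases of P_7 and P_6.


image of 1: 0
image of x: -5/2
image of x^2: (15/2)x
image of x^3: -(135/8)x^2
image of x^4: (135/4)x^3
image of x^5: -(2025/32)x^4
image of x^6: (3645/32)x^5
image of x^7: -(25515/128)x^6
each image's coordinates form column j of the matrix

the matrix is [[0, -5/2, 0, 0, 0, 0, 0, 0]; [0, 0, 15/2, 0, 0, 0, 0, 0]; [0, 0, 0, -135/8, 0, 0, 0, 0]; [0, 0, 0, 0, 135/4, 0, 0, 0]; [0, 0, 0, 0, 0, -2025/32, 0, 0]; [0, 0, 0, 0, 0, 0, 3645/32, 0]; [0, 0, 0, 0, 0, 0, 0, -25515/128]] (rows listed top to bottom)


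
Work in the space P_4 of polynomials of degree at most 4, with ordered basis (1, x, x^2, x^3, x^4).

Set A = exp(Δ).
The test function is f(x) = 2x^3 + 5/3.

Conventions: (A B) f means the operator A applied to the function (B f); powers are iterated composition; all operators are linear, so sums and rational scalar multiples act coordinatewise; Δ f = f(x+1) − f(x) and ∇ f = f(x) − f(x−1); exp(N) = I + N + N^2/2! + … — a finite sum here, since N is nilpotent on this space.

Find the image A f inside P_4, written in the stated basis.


order-1 term: 6x^2 + 6x + 2
order-2 term: 6x + 6
order-3 term: 2
the series for exp(Δ) f terminates at order 3
exp(Δ) f = 2x^3 + 6x^2 + 12x + 35/3

g(x) = 2x^3 + 6x^2 + 12x + 35/3


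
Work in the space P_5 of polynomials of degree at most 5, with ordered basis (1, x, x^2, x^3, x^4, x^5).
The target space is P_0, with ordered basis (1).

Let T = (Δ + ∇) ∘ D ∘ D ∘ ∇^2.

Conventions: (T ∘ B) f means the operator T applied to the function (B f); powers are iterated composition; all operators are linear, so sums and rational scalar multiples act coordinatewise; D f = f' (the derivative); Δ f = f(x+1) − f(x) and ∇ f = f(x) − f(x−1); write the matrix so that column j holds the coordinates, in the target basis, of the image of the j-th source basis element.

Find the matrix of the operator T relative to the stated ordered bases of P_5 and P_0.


image of 1: 0
image of x: 0
image of x^2: 0
image of x^3: 0
image of x^4: 0
image of x^5: 240
each image's coordinates form column j of the matrix

the matrix is [[0, 0, 0, 0, 0, 240]] (rows listed top to bottom)


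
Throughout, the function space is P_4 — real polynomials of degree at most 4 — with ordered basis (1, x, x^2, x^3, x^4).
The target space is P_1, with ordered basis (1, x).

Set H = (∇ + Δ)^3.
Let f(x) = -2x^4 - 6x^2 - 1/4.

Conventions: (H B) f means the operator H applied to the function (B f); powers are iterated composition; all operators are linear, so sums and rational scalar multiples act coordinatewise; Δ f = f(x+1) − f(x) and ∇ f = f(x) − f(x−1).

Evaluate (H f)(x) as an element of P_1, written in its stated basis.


∇ f = -8x^3 + 12x^2 - 20x + 8
Δ f = -8x^3 - 12x^2 - 20x - 8
(∇ + Δ) f = -16x^3 - 40x
∇ (∇ + Δ) f = -48x^2 + 48x - 56
Δ (∇ + Δ) f = -48x^2 - 48x - 56
(∇ + Δ) (∇ + Δ) f = -96x^2 - 112
∇ (∇ + Δ) (∇ + Δ) f = -192x + 96
Δ (∇ + Δ) (∇ + Δ) f = -192x - 96
(∇ + Δ) (∇ + Δ) (∇ + Δ) f = -384x

g(x) = -384x


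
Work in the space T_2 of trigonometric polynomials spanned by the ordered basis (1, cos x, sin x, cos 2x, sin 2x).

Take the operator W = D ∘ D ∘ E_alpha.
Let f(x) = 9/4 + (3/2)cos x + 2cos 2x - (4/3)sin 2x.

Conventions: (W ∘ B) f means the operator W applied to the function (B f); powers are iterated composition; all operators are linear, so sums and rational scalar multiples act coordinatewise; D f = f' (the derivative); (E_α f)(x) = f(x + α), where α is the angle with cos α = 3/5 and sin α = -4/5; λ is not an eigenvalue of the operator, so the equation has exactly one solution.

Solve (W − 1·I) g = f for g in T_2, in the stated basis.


write g with unknown coordinates in the stated basis and equate coefficients in (W − 1·I) g = f
solving from the highest basis element down gives g = -9/4 - (3/4)cos x + (3/8)sin x + (134/369)cos 2x + (188/369)sin 2x
check: W g = (3/4)cos x + (3/8)sin x + (872/369)cos 2x - (304/369)sin 2x
so W g − 1·g = 9/4 + (3/2)cos x + 2cos 2x - (4/3)sin 2x = f ✓

the image equals g(x) = -9/4 - (3/4)cos x + (3/8)sin x + (134/369)cos 2x + (188/369)sin 2x


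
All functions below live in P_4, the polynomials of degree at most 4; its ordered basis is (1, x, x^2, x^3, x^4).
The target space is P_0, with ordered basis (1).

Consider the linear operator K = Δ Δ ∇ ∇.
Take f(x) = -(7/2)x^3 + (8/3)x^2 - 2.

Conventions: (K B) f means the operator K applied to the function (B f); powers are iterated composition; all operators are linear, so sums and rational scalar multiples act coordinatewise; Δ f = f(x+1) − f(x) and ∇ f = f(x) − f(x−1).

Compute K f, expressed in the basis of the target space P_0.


g(x) = 0

∇ f = -(21/2)x^2 + (95/6)x - 37/6
∇ ∇ f = -21x + 79/3
Δ ∇ ∇ f = -21
Δ Δ ∇ ∇ f = 0


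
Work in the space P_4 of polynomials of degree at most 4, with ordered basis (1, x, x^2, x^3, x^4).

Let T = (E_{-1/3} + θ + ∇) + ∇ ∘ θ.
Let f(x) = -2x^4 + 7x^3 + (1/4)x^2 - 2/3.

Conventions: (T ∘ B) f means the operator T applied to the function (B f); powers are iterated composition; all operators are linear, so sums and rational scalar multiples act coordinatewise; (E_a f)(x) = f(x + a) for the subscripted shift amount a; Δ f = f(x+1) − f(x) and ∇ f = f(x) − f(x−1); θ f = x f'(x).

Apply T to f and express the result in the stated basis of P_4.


E_{-1/3} f = -2x^4 + (29/3)x^3 - (97/12)x^2 + (133/54)x - 299/324
θ f = -8x^4 + 21x^3 + (1/2)x^2
∇ f = -8x^3 + 33x^2 - (57/2)x + 35/4
(E_{-1/3} + θ + ∇) f = -10x^4 + (68/3)x^3 + (305/12)x^2 - (703/27)x + 634/81
θ f = -8x^4 + 21x^3 + (1/2)x^2
∇ θ f = -32x^3 + 111x^2 - 94x + 57/2
((E_{-1/3} + θ + ∇) + ∇ ∘ θ) f = -10x^4 - (28/3)x^3 + (1637/12)x^2 - (3241/27)x + 5885/162

the image equals g(x) = -10x^4 - (28/3)x^3 + (1637/12)x^2 - (3241/27)x + 5885/162


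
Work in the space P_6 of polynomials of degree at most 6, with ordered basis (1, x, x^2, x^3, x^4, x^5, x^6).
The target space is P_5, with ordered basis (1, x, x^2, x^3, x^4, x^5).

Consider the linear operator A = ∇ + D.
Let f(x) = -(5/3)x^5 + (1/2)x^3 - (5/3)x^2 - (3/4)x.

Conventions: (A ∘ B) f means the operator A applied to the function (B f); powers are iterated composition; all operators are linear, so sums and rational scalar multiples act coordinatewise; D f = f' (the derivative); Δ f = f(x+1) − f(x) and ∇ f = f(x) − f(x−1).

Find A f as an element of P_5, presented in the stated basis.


∇ f = -(25/3)x^4 + (50/3)x^3 - (91/6)x^2 + (7/2)x - 1/4
D f = -(25/3)x^4 + (3/2)x^2 - (10/3)x - 3/4
(∇ + D) f = -(50/3)x^4 + (50/3)x^3 - (41/3)x^2 + (1/6)x - 1

the image equals g(x) = -(50/3)x^4 + (50/3)x^3 - (41/3)x^2 + (1/6)x - 1


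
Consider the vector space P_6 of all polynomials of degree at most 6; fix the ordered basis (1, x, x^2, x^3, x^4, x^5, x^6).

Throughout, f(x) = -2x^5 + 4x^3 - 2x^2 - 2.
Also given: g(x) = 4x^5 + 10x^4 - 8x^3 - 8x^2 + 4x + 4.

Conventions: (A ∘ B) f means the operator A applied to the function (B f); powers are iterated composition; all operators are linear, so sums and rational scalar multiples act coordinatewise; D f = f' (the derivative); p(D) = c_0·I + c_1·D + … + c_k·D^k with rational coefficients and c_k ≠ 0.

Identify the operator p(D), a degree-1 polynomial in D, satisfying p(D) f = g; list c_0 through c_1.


c_0 = -2, c_1 = -1

D^0 f = -2x^5 + 4x^3 - 2x^2 - 2
D^1 f = -10x^4 + 12x^2 - 4x
matching coefficients of g against c_0 f + c_1 Df + … from the top degree down determines the c_i
solution: c_0 = -2, c_1 = -1


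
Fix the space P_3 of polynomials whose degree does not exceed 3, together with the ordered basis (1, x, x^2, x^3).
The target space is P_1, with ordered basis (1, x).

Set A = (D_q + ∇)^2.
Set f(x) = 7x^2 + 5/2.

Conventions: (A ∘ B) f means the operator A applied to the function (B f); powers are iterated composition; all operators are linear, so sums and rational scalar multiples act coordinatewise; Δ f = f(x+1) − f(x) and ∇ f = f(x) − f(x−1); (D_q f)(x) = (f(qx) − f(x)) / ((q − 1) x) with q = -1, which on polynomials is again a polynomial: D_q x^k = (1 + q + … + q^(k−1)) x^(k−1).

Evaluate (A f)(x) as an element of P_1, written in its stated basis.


D_q f = 0
∇ f = 14x - 7
(D_q + ∇) f = 14x - 7
D_q (D_q + ∇) f = 14
∇ (D_q + ∇) f = 14
(D_q + ∇) (D_q + ∇) f = 28

the image equals g(x) = 28


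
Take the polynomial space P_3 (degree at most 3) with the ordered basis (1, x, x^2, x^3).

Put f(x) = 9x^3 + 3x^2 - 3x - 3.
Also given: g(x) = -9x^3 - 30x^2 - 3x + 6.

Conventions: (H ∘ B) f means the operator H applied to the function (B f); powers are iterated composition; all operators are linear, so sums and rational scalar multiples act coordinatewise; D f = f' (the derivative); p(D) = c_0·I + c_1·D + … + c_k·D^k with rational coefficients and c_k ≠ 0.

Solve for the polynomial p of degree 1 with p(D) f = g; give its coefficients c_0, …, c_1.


c_0 = -1, c_1 = -1

D^0 f = 9x^3 + 3x^2 - 3x - 3
D^1 f = 27x^2 + 6x - 3
matching coefficients of g against c_0 f + c_1 Df + … from the top degree down determines the c_i
solution: c_0 = -1, c_1 = -1


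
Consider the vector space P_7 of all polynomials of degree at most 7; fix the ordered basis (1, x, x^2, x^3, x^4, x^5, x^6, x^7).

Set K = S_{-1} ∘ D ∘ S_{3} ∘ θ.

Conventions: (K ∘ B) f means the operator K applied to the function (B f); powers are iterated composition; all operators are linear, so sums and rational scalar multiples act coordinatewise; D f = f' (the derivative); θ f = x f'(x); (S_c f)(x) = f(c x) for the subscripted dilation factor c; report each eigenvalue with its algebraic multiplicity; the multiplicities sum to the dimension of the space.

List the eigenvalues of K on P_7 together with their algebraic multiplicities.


λ = 0 (multiplicity 8)

image of 1: 0
image of x: 3
image of x^2: -36x
image of x^3: 243x^2
image of x^4: -1296x^3
image of x^5: 6075x^4
image of x^6: -26244x^5
image of x^7: 107163x^6
the matrix is upper triangular; its diagonal is (0, 0, 0, 0, 0, 0, 0, 0)
for a triangular matrix the eigenvalues are the diagonal entries, with algebraic multiplicity their repetition count


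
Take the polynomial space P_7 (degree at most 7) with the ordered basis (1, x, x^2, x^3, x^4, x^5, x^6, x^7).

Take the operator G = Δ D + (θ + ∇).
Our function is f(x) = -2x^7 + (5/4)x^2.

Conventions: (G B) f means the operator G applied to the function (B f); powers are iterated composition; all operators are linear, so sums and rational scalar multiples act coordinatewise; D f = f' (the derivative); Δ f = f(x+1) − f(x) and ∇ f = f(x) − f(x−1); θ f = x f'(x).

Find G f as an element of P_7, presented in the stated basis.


D f = -14x^6 + (5/2)x
Δ D f = -84x^5 - 210x^4 - 280x^3 - 210x^2 - 84x - 23/2
θ f = -14x^7 + (5/2)x^2
∇ f = -14x^6 + 42x^5 - 70x^4 + 70x^3 - 42x^2 + (33/2)x - 13/4
(θ + ∇) f = -14x^7 - 14x^6 + 42x^5 - 70x^4 + 70x^3 - (79/2)x^2 + (33/2)x - 13/4
(Δ D + (θ + ∇)) f = -14x^7 - 14x^6 - 42x^5 - 280x^4 - 210x^3 - (499/2)x^2 - (135/2)x - 59/4

the result is g(x) = -14x^7 - 14x^6 - 42x^5 - 280x^4 - 210x^3 - (499/2)x^2 - (135/2)x - 59/4


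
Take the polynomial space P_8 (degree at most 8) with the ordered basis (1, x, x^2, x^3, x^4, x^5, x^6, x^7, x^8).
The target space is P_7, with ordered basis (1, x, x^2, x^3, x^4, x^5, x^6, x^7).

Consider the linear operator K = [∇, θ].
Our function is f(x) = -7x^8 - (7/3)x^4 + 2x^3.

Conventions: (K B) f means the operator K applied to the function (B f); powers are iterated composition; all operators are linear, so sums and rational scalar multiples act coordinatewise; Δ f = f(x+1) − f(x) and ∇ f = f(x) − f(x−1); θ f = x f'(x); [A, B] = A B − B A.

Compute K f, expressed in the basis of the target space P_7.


the image equals g(x) = -56x^7 + 392x^6 - 1176x^5 + 1960x^4 - (5908/3)x^3 + 1210x^2 - 432x + 214/3

θ f = -56x^8 - (28/3)x^4 + 6x^3
∇ θ f = -448x^7 + 1568x^6 - 3136x^5 + 3920x^4 - (9520/3)x^3 + 1642x^2 - (1510/3)x + 214/3
∇ f = -56x^7 + 196x^6 - 392x^5 + 490x^4 - (1204/3)x^3 + 216x^2 - (214/3)x + 34/3
θ ∇ f = -392x^7 + 1176x^6 - 1960x^5 + 1960x^4 - 1204x^3 + 432x^2 - (214/3)x
[∇, θ] f = -56x^7 + 392x^6 - 1176x^5 + 1960x^4 - (5908/3)x^3 + 1210x^2 - 432x + 214/3


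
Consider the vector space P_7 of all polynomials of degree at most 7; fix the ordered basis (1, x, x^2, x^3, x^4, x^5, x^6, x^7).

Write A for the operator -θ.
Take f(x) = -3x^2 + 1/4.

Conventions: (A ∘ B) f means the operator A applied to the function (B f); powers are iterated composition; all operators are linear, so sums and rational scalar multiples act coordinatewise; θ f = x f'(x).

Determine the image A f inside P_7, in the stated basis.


the image equals g(x) = 6x^2

θ f = -6x^2
(-θ) f = 6x^2


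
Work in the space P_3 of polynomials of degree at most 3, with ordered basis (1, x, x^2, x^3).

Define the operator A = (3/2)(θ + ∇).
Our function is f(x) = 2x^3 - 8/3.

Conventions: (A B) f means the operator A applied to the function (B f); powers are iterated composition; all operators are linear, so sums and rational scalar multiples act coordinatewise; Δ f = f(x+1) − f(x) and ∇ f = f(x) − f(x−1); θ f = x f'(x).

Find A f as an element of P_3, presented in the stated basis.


θ f = 6x^3
∇ f = 6x^2 - 6x + 2
(θ + ∇) f = 6x^3 + 6x^2 - 6x + 2
((3/2)(θ + ∇)) f = 9x^3 + 9x^2 - 9x + 3

g(x) = 9x^3 + 9x^2 - 9x + 3


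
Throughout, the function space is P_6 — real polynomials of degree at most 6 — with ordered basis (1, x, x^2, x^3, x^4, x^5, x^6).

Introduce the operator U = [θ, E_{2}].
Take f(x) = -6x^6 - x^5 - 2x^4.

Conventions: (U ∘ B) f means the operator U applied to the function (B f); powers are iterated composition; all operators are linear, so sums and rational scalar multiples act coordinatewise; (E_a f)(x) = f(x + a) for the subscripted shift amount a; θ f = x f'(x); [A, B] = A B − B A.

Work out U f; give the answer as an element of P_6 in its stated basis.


E_{2} f = -6x^6 - 73x^5 - 372x^4 - 1016x^3 - 1568x^2 - 1296x - 448
θ E_{2} f = -36x^6 - 365x^5 - 1488x^4 - 3048x^3 - 3136x^2 - 1296x
θ f = -36x^6 - 5x^5 - 8x^4
E_{2} θ f = -36x^6 - 437x^5 - 2218x^4 - 6024x^3 - 9232x^2 - 7568x - 2592
[θ, E_{2}] f = 72x^5 + 730x^4 + 2976x^3 + 6096x^2 + 6272x + 2592

the result is g(x) = 72x^5 + 730x^4 + 2976x^3 + 6096x^2 + 6272x + 2592


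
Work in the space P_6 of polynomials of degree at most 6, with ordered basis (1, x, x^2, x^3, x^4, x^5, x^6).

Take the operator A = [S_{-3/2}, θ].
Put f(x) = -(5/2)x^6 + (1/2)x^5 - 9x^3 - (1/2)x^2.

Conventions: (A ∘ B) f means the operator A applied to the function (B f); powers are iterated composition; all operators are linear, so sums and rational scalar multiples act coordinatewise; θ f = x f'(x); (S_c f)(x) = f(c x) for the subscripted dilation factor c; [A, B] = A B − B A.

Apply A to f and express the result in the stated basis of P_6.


the result is g(x) = 0

θ f = -15x^6 + (5/2)x^5 - 27x^3 - x^2
S_{-3/2} θ f = -(10935/64)x^6 - (1215/64)x^5 + (729/8)x^3 - (9/4)x^2
S_{-3/2} f = -(3645/128)x^6 - (243/64)x^5 + (243/8)x^3 - (9/8)x^2
θ S_{-3/2} f = -(10935/64)x^6 - (1215/64)x^5 + (729/8)x^3 - (9/4)x^2
[S_{-3/2}, θ] f = 0


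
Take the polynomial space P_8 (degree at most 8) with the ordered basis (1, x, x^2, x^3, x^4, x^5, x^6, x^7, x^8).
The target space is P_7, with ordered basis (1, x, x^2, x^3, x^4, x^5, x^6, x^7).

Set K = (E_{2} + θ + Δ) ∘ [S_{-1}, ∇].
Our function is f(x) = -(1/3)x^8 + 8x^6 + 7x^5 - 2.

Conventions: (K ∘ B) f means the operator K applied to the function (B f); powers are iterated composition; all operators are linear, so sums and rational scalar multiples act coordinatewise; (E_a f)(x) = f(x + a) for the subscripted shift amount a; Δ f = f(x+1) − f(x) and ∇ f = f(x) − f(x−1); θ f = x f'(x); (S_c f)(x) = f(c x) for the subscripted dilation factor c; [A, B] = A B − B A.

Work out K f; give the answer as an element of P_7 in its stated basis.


g(x) = (128/3)x^7 + 112x^6 + 208x^5 + 1150x^4 - (152/3)x^3 - 1608x^2 - (10864/3)x - 2160

∇ f = -(8/3)x^7 + (28/3)x^6 + (88/3)x^5 - (185/3)x^4 + (214/3)x^3 - (122/3)x^2 + (31/3)x - 2/3
S_{-1} ∇ f = (8/3)x^7 + (28/3)x^6 - (88/3)x^5 - (185/3)x^4 - (214/3)x^3 - (122/3)x^2 - (31/3)x - 2/3
S_{-1} f = -(1/3)x^8 + 8x^6 - 7x^5 - 2
∇ S_{-1} f = -(8/3)x^7 + (28/3)x^6 + (88/3)x^5 - (395/3)x^4 + (634/3)x^3 - (542/3)x^2 + (241/3)x - 44/3
[S_{-1}, ∇] f = (16/3)x^7 - (176/3)x^5 + 70x^4 - (848/3)x^3 + 140x^2 - (272/3)x + 14
E_{2} [S_{-1}, ∇] f = (16/3)x^7 + (224/3)x^6 + (1168/3)x^5 + (2930/3)x^4 + (2752/3)x^3 - (2956/3)x^2 - (8960/3)x - 5830/3
θ [S_{-1}, ∇] f = (112/3)x^7 - (880/3)x^5 + 280x^4 - 848x^3 + 280x^2 - (272/3)x
Δ [S_{-1}, ∇] f = (112/3)x^6 + 112x^5 - (320/3)x^4 - 120x^3 - (2708/3)x^2 - 544x - 650/3
(E_{2} + θ + Δ) [S_{-1}, ∇] f = (128/3)x^7 + 112x^6 + 208x^5 + 1150x^4 - (152/3)x^3 - 1608x^2 - (10864/3)x - 2160


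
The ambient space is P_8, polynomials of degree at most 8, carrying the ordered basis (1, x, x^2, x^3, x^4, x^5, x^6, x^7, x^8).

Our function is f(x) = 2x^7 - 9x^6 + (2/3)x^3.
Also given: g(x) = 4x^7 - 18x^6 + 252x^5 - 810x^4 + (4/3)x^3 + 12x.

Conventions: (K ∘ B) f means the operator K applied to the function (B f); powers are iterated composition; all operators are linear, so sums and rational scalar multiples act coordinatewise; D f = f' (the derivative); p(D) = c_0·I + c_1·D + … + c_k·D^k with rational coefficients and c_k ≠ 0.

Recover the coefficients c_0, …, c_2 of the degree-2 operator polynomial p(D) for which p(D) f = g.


c_0 = 2, c_1 = 0, c_2 = 3

D^0 f = 2x^7 - 9x^6 + (2/3)x^3
D^1 f = 14x^6 - 54x^5 + 2x^2
D^2 f = 84x^5 - 270x^4 + 4x
matching coefficients of g against c_0 f + c_1 Df + … from the top degree down determines the c_i
solution: c_0 = 2, c_1 = 0, c_2 = 3


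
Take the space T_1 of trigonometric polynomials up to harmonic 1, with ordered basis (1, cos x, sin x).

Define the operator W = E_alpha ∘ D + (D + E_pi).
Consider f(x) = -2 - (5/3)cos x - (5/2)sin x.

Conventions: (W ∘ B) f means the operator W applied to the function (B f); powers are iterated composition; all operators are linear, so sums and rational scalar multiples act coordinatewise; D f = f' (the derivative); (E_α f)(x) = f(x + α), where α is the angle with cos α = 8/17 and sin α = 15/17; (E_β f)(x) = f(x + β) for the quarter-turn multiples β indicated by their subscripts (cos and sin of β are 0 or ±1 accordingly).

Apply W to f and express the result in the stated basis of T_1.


D f = -(5/2)cos x + (5/3)sin x
E_alpha D f = (5/17)cos x + (305/102)sin x
D f = -(5/2)cos x + (5/3)sin x
E_pi f = -2 + (5/3)cos x + (5/2)sin x
(D + E_pi) f = -2 - (5/6)cos x + (25/6)sin x
(E_alpha ∘ D + (D + E_pi)) f = -2 - (55/102)cos x + (365/51)sin x

the image equals g(x) = -2 - (55/102)cos x + (365/51)sin x
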